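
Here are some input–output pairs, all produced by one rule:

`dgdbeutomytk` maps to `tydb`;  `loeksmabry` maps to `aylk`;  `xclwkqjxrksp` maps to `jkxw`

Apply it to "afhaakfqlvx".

Looking at the pairs, the operation is to keep one character in every 3, starting at position 1 (positions 1st, 4th, 7th, ...), then move the last 2 characters to the front (rotate right by 2).
Working it through for "afhaakfqlvx": intermediate "aafv", final "fvaa".
(Check on "loeksmabry": → "lkay" → "aylk" ✓)

fvaa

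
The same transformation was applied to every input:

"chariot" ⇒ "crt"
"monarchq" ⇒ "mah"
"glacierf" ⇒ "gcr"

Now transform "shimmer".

The rule is to keep one character in every 3, starting at position 1 (positions 1st, 4th, 7th, ...).
For "shimmer" the result is "smr".

smr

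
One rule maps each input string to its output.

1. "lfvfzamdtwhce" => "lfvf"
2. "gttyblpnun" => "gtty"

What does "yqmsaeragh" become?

yqms

What's happening: keep only the first 4 characters.
"yqmsaeragh" → "yqms".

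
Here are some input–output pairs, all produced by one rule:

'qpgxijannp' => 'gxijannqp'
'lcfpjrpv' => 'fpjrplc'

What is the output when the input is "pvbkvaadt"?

bkvaadpv

The pattern: delete the last character, then move the first 2 characters to the end (rotate left by 2).
On "pvbkvaadt": the first step gives "pvbkvaad", and the second then gives "bkvaadpv".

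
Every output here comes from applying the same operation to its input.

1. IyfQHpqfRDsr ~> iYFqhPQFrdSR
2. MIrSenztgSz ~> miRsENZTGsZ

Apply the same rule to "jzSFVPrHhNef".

Rule — flip the case of every letter.
On "jzSFVPrHhNef" that produces "JZsfvpRhHnEF".

JZsfvpRhHnEF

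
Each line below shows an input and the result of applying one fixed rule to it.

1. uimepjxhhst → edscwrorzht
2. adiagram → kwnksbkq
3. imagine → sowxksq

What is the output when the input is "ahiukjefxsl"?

kvrcshepuot

Each output is the input with this applied: take characters alternately from the front and the back (1st, last, 2nd, 2nd-last, ...), then shift every letter 10 places forward in the alphabet (wrapping around).
For "ahiukjefxsl", step one produces "alhsixufkej"; step two turns that into "kvrcshepuot".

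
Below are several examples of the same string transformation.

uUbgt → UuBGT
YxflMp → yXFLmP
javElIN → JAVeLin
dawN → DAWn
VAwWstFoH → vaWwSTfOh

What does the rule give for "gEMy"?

Looking at the pairs, the operation is to flip the case of every letter.
Applying that to "gEMy" gives "GemY".

GemY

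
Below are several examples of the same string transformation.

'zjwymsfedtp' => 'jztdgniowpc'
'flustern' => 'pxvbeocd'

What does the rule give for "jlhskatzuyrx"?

The pattern: take characters alternately from the front and the back (1st, last, 2nd, 2nd-last, ...), then shift every letter 10 places forward in the alphabet (wrapping around).
For "jlhskatzuyrx", step one produces "jxlrhysukzat"; step two turns that into "thvbriceujkd".

thvbriceujkd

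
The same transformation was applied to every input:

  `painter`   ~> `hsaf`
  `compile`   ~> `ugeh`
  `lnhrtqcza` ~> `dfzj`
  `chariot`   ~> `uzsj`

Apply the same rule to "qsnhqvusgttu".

ikfz

In each case the input is transformed by: shift every letter 8 places backward in the alphabet (wrapping around), then keep only the first 4 characters.
On "qsnhqvusgttu" that produces "ikfz".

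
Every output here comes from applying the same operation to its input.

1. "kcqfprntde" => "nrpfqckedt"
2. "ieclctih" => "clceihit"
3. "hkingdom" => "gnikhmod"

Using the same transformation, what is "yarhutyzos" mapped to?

Rule — reverse the string, then move the first 3 characters to the end (rotate left by 3).
Starting from "yarhutyzos": after the first operation, "sozytuhray"; after the second, "ytuhraysoz".
(Check on "hkingdom": → "modgnikh" → "gnikhmod" ✓)

ytuhraysoz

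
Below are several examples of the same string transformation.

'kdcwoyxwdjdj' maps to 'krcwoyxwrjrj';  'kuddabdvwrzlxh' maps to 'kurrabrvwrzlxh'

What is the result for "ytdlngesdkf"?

The pattern: replace every "d" with "r".
"ytdlngesdkf" → "ytrlngesrkf".

ytrlngesrkf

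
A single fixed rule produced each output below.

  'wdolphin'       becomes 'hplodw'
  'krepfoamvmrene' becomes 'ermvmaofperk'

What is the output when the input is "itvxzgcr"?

gzxvti

Each output is the input with this applied: reverse the string, then delete the first 2 characters.
For "itvxzgcr" the result is "gzxvti".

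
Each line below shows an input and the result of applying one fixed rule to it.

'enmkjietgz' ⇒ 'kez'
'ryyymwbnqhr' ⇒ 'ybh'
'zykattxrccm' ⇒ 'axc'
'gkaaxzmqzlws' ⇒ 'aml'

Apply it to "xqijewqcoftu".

Looking at the pairs, the operation is to delete the first 3 characters, then keep one character in every 3, starting at position 1 (positions 1st, 4th, 7th, ...).
Applying both steps to "xqijewqcoftu": "jewqcoftu", then "jqf".

jqf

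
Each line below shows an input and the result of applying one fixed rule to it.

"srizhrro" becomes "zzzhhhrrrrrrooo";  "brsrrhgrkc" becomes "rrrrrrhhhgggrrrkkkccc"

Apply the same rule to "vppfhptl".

What's happening: delete the first 3 characters, then repeat every character 3 times.
Applying both steps to "vppfhptl": "fhptl", then "fffhhhppptttlll".

fffhhhppptttlll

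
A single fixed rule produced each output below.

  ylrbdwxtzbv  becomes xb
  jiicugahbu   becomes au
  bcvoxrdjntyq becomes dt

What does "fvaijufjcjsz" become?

Rule — keep one character in every 3, starting at position 1 (positions 1st, 4th, 7th, ...), then keep only the last 2 characters.
"fvaijufjcjsz" → "fj".

fj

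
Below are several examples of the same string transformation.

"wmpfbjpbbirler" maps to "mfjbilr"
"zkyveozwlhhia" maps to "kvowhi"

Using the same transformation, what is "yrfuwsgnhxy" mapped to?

rusnx

In each case the input is transformed by: keep every other character starting from the second (positions 2nd, 4th, 6th, ...).
"yrfuwsgnhxy" → "rusnx".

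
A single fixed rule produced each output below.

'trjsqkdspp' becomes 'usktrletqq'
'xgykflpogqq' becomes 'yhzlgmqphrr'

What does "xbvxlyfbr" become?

The transformation: shift every letter 1 place forward in the alphabet (wrapping around).
Doing the same to "xbvxlyfbr": "ycwymzgcs".

ycwymzgcs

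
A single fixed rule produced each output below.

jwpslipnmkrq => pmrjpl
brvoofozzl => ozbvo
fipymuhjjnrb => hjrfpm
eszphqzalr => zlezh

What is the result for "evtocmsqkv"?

Each output is the input with this applied: keep every other character starting from the first (positions 1st, 3rd, 5th, ...), then move the first 3 characters to the end (rotate left by 3).
Working it through for "evtocmsqkv": intermediate "etcsk", final "sketc".
(Check on "eszphqzalr": → "ezhzl" → "zlezh" ✓)

sketc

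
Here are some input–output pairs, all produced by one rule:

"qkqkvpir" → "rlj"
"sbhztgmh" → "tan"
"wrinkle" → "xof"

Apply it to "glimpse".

The rule is to keep one character in every 3, starting at position 1 (positions 1st, 4th, 7th, ...), then shift every letter 1 place forward in the alphabet (wrapping around).
Applying both steps to "glimpse": "gme", then "hnf".

hnf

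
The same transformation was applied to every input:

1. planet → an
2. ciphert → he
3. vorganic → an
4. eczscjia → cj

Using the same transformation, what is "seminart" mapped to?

What's happening: move the last 2 characters to the front (rotate right by 2), then keep only the last 2 characters.
Applying that to "seminart" gives "na".
(Check on "eczscjia": → "iaeczscj" → "cj" ✓)

na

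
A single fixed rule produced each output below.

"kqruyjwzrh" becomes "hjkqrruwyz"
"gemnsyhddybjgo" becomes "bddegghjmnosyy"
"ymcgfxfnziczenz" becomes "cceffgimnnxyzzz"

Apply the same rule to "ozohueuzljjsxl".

ehjjlloosuuxzz

Each output is the input with this applied: sort the characters into alphabetical order.
"ozohueuzljjsxl" → "ehjjlloosuuxzz".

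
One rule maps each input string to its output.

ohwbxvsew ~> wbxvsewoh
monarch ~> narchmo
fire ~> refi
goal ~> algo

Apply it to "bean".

The pattern: move the first 2 characters to the end (rotate left by 2).
"bean" → "anbe".

anbe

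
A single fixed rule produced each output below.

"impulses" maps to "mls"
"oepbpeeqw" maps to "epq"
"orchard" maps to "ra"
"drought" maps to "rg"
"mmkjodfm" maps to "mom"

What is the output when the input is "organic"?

Each output is the input with this applied: keep one character in every 3, starting at position 2 (positions 2nd, 5th, 8th, ...).
On "organic" that produces "rn".

rn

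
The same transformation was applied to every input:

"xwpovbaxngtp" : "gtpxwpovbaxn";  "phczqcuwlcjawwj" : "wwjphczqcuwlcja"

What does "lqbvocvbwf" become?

bwflqbvocv

In each case the input is transformed by: move the last 3 characters to the front (rotate right by 3).
Applying that to "lqbvocvbwf" gives "bwflqbvocv".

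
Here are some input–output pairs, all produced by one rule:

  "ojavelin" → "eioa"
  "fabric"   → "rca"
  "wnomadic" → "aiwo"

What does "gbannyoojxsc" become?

ojsgan

What's happening: swap the front and back halves of the string, then keep every other character starting from the first (positions 1st, 3rd, 5th, ...).
Starting from "gbannyoojxsc": after the first operation, "oojxscgbanny"; after the second, "ojsgan".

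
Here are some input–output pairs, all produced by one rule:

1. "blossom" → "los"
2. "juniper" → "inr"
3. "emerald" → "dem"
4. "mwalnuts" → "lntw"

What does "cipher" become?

eir

Rule — sort the characters into alphabetical order, then keep every other character starting from the second (positions 2nd, 4th, 6th, ...).
Applying that to "cipher" gives "eir".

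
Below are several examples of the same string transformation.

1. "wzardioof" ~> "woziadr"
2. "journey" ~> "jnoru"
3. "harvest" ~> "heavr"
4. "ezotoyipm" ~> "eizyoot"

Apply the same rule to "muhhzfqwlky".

mluwhqhfz

What's happening: delete the last 2 characters, then take characters alternately from the front and the back (1st, last, 2nd, 2nd-last, ...).
For "muhhzfqwlky", step one produces "muhhzfqwl"; step two turns that into "mluwhqhfz".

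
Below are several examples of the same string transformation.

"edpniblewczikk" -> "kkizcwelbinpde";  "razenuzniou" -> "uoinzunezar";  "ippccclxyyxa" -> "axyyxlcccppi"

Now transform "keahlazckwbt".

tbwkczalhaek

What's happening: reverse the string.
"keahlazckwbt" → "tbwkczalhaek".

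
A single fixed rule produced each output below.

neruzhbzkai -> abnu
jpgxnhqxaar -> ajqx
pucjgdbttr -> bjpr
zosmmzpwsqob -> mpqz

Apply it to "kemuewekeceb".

ceku

In each case the input is transformed by: keep one character in every 3, starting at position 1 (positions 1st, 4th, 7th, ...), then sort the characters into alphabetical order.
For "kemuewekeceb", step one produces "kuec"; step two turns that into "ceku".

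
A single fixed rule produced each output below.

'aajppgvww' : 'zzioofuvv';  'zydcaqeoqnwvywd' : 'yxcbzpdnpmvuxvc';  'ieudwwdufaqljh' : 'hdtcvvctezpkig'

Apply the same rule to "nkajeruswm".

mjzidqtrvl

Each output is the input with this applied: shift every letter 1 place backward in the alphabet (wrapping around).
Doing the same to "nkajeruswm": "mjzidqtrvl".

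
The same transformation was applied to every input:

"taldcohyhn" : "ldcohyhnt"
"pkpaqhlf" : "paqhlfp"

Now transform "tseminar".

Rule — move the first character to the end, then delete the first character.
For "tseminar", step one produces "seminart"; step two turns that into "eminart".

eminart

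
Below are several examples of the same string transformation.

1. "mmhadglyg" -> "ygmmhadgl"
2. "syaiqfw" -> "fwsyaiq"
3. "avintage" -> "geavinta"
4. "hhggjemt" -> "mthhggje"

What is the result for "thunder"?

What's happening: move the last 2 characters to the front (rotate right by 2).
So "thunder" becomes "erthund".

erthund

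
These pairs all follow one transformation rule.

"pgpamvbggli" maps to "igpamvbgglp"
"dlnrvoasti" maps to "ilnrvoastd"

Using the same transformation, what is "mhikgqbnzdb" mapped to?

The transformation: swap the first and last characters.
So "mhikgqbnzdb" becomes "bhikgqbnzdm".

bhikgqbnzdm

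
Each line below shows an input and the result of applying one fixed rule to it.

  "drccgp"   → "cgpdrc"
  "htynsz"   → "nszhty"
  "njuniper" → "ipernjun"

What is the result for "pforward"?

The transformation: swap the front and back halves of the string.
Doing the same to "pforward": "wardpfor".

wardpfor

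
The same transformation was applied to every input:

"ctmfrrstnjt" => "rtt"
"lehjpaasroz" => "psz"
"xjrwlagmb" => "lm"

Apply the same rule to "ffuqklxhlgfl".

The transformation: delete the first 2 characters, then keep one character in every 3, starting at position 3 (positions 3rd, 6th, 9th, ...).
Starting from "ffuqklxhlgfl": after the first operation, "uqklxhlgfl"; after the second, "khf".

khf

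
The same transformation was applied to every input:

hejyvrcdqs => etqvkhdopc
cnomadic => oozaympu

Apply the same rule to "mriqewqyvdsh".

Rule — shift every letter 12 places forward in the alphabet (wrapping around), then move the last character to the front.
Starting from "mriqewqyvdsh": after the first operation, "yducqickhpet"; after the second, "tyducqickhpe".

tyducqickhpe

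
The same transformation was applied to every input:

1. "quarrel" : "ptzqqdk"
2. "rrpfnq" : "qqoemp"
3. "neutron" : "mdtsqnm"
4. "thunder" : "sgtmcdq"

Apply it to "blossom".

aknrrnl

Looking at the pairs, the operation is to shift every letter 1 place backward in the alphabet (wrapping around).
Doing the same to "blossom": "aknrrnl".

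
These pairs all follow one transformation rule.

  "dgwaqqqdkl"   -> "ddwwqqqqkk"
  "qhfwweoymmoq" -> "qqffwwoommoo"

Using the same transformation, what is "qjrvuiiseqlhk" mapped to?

The pattern: keep every other character starting from the first (positions 1st, 3rd, 5th, ...), then double every character.
Starting from "qjrvuiiseqlhk": after the first operation, "qruielk"; after the second, "qqrruuiieellkk".

qqrruuiieellkk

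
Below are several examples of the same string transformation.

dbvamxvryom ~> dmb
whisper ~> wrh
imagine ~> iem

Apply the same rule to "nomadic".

In each case the input is transformed by: take characters alternately from the front and the back (1st, last, 2nd, 2nd-last, ...), then keep only the first 3 characters.
On "nomadic": the first step gives "ncoimda", and the second then gives "nco".

nco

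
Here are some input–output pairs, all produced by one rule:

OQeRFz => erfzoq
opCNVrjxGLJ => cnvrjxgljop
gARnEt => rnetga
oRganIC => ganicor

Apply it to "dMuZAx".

uzaxdm

Each output is the input with this applied: move the first 2 characters to the end (rotate left by 2), then convert every letter to lowercase.
Working it through for "dMuZAx": intermediate "uZAxdM", final "uzaxdm".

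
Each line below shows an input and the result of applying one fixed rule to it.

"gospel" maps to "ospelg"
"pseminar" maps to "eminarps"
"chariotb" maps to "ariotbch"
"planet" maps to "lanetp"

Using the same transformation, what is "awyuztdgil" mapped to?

The rule is to move the last 2 characters to the front (rotate right by 2), then swap the front and back halves of the string.
"awyuztdgil" → "ilawyuztdg" → "uztdgilawy".
(Check on "planet": → "etplan" → "lanetp" ✓)

uztdgilawy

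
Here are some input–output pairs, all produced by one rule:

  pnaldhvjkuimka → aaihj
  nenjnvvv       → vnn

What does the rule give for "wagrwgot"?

The pattern: take characters alternately from the front and the back (1st, last, 2nd, 2nd-last, ...), then keep one character in every 3, starting at position 2 (positions 2nd, 5th, 8th, ...).
For "wagrwgot", step one produces "wtaoggrw"; step two turns that into "tgw".
(Check on "pnaldhvjkuimka": → "pankamliduhkvj" → "aaihj" ✓)

tgw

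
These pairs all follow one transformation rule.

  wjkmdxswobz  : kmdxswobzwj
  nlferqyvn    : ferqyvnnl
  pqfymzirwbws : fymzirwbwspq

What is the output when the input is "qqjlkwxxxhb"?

jlkwxxxhbqq

Rule — move the first 2 characters to the end (rotate left by 2).
So "qqjlkwxxxhb" becomes "jlkwxxxhbqq".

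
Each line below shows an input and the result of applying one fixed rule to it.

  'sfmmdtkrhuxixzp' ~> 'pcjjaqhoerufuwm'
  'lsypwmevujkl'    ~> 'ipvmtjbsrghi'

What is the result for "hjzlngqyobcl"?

The transformation: shift every letter 3 places backward in the alphabet (wrapping around).
"hjzlngqyobcl" → "egwikdnvlyzi".

egwikdnvlyzi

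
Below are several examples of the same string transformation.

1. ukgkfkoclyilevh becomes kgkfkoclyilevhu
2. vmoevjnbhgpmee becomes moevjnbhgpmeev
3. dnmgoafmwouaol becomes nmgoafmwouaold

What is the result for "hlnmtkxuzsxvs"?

The transformation: move the first character to the end.
Applying that to "hlnmtkxuzsxvs" gives "lnmtkxuzsxvsh".

lnmtkxuzsxvsh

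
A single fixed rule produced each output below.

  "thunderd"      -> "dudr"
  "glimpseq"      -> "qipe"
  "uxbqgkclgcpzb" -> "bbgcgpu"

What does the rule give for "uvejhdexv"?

veheu

The pattern: swap the first and last characters, then keep every other character starting from the first (positions 1st, 3rd, 5th, ...).
On "uvejhdexv": the first step gives "vvejhdexu", and the second then gives "veheu".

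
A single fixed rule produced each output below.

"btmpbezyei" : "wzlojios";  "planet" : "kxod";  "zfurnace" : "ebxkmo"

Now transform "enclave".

The transformation: delete the first 2 characters, then shift every letter 10 places forward in the alphabet (wrapping around).
"enclave" → "clave" → "mvkfo".

mvkfo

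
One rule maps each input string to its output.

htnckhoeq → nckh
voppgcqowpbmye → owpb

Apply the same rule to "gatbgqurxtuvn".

urxt

What's happening: move the last 3 characters to the front (rotate right by 3), then keep only the last 4 characters.
Working it through for "gatbgqurxtuvn": intermediate "uvngatbgqurxt", final "urxt".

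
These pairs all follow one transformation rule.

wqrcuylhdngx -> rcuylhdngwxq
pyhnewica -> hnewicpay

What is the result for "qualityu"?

alityquu

Rule — swap the first and last characters, then move the first 2 characters to the end (rotate left by 2).
On "qualityu": the first step gives "uualityq", and the second then gives "alityquu".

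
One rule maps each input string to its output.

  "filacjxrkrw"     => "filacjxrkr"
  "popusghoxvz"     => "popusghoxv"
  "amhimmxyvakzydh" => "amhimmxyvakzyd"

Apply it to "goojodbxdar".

goojodbxda

Looking at the pairs, the operation is to delete the last character.
"goojodbxdar" → "goojodbxda".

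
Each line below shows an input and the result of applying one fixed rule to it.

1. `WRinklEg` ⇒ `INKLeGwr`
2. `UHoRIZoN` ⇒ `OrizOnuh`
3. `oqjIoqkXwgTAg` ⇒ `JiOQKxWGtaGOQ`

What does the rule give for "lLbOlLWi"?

BoLlwILl

What's happening: move the first 2 characters to the end (rotate left by 2), then flip the case of every letter.
Applying both steps to "lLbOlLWi": "bOlLWilL", then "BoLlwILl".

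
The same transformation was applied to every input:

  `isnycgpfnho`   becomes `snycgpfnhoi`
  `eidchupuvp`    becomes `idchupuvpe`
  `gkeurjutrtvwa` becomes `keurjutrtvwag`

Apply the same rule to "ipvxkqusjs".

pvxkqusjsi

Rule — move the first character to the end.
Applying that to "ipvxkqusjs" gives "pvxkqusjsi".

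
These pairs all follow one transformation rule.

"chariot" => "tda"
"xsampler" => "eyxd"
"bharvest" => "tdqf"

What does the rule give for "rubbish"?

gne

What's happening: shift every letter 12 places forward in the alphabet (wrapping around), then keep every other character starting from the second (positions 2nd, 4th, 6th, ...).
For "rubbish" the result is "gne".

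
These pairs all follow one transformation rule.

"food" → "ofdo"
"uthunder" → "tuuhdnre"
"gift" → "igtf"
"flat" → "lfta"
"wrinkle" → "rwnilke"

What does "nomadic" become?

onamidc

In each case the input is transformed by: swap each adjacent pair of characters (1↔2, 3↔4, ...).
"nomadic" → "onamidc".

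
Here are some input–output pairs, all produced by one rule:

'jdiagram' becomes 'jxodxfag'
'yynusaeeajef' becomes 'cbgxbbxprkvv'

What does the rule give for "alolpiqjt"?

Rule — reverse the string, then shift every letter 3 places backward in the alphabet (wrapping around).
Working it through for "alolpiqjt": intermediate "tjqiplola", final "qgnfmilix".

qgnfmilix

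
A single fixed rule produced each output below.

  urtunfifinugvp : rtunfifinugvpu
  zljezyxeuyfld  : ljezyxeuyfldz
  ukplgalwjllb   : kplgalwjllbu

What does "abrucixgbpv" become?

brucixgbpva

Each output is the input with this applied: move the first character to the end.
For "abrucixgbpv" the result is "brucixgbpva".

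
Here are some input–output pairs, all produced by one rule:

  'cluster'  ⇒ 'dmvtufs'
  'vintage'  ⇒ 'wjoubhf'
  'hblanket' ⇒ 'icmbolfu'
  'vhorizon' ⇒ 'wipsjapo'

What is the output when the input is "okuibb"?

In each case the input is transformed by: shift every letter 1 place forward in the alphabet (wrapping around).
On "okuibb" that produces "plvjcc".

plvjcc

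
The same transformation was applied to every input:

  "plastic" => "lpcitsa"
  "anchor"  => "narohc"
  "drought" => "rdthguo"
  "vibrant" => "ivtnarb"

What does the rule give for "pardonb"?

In each case the input is transformed by: reverse the string, then move the last 2 characters to the front (rotate right by 2).
"pardonb" → "bnodrap" → "apbnodr".

apbnodr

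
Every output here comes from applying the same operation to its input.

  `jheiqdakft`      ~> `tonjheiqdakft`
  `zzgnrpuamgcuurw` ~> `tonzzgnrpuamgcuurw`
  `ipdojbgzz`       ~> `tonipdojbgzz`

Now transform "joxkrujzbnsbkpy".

What's happening: prepend "ton".
For "joxkrujzbnsbkpy" the result is "tonjoxkrujzbnsbkpy".

tonjoxkrujzbnsbkpy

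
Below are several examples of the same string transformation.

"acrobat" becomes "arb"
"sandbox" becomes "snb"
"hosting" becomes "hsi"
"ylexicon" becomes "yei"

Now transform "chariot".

Rule — delete the last 2 characters, then keep every other character starting from the first (positions 1st, 3rd, 5th, ...).
"chariot" → "chari" → "cai".

cai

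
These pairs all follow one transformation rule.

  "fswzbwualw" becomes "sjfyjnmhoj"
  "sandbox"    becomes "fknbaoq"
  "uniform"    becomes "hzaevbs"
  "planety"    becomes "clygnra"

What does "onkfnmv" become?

What's happening: take characters alternately from the front and the back (1st, last, 2nd, 2nd-last, ...), then shift every letter 13 places forward in the alphabet (wrapping around) — i.e. ROT13.
On "onkfnmv" that produces "biazxas".
(Check on "fswzbwualw": → "fwslwazubw" → "sjfyjnmhoj" ✓)

biazxas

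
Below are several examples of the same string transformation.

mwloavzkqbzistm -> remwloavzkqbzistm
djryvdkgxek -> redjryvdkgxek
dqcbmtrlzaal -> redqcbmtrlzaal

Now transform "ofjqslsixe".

The pattern: prepend "re".
On "ofjqslsixe" that produces "reofjqslsixe".

reofjqslsixe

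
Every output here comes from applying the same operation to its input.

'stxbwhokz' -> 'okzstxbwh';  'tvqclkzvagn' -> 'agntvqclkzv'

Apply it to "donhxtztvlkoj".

kojdonhxtztvl

Looking at the pairs, the operation is to move the last 3 characters to the front (rotate right by 3).
So "donhxtztvlkoj" becomes "kojdonhxtztvl".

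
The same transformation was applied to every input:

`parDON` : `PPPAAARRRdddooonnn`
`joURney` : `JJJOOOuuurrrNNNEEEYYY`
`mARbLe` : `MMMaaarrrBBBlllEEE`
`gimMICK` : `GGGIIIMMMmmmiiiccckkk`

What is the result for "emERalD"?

EEEMMMeeerrrAAALLLddd

The rule is to repeat every character 3 times, then flip the case of every letter.
"emERalD" → "EEEMMMeeerrrAAALLLddd".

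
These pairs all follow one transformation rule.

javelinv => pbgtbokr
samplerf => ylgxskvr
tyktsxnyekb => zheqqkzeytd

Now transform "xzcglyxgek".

dqfkimmdre

Rule — take characters alternately from the front and the back (1st, last, 2nd, 2nd-last, ...), then shift every letter 6 places forward in the alphabet (wrapping around).
Working it through for "xzcglyxgek": intermediate "xkzecggxly", final "dqfkimmdre".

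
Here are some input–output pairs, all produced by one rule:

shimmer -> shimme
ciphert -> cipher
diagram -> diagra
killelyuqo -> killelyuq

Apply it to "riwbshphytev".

riwbshphyte

The transformation: delete the last character.
Applying that to "riwbshphytev" gives "riwbshphyte".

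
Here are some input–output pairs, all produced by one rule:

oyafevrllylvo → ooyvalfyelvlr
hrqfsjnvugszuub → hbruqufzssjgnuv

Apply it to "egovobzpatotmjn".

Looking at the pairs, the operation is to take characters alternately from the front and the back (1st, last, 2nd, 2nd-last, ...).
For "egovobzpatotmjn" the result is "engjomvtoobtzap".

engjomvtoobtzap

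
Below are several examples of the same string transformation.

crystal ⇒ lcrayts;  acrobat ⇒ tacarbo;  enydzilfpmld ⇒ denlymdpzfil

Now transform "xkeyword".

dxkreoyw

Looking at the pairs, the operation is to swap the first and last characters, then take characters alternately from the front and the back (1st, last, 2nd, 2nd-last, ...).
So "xkeyword" becomes "dxkreoyw".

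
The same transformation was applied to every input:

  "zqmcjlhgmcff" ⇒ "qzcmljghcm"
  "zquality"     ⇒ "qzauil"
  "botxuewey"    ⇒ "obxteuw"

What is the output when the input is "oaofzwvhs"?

Rule — delete the last 2 characters, then swap each adjacent pair of characters (1↔2, 3↔4, ...).
On "oaofzwvhs": the first step gives "oaofzwv", and the second then gives "aofowzv".

aofowzv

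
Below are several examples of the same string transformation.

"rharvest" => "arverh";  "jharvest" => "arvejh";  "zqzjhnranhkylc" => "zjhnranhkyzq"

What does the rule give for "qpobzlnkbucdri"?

obzlnkbucdqp

The rule is to delete the last 2 characters, then move the first 2 characters to the end (rotate left by 2).
Working it through for "qpobzlnkbucdri": intermediate "qpobzlnkbucd", final "obzlnkbucdqp".
(Check on "zqzjhnranhkylc": → "zqzjhnranhky" → "zjhnranhkyzq" ✓)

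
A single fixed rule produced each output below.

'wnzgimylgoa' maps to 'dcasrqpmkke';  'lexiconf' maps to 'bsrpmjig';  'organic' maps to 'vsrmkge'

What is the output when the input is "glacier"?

The rule is to sort the characters into reverse alphabetical order, then shift every letter 4 places forward in the alphabet (wrapping around).
Working it through for "glacier": intermediate "rligeca", final "vpmkige".

vpmkige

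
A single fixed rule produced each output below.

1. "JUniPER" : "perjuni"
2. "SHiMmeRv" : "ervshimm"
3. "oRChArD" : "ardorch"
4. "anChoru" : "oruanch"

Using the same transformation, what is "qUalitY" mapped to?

Each output is the input with this applied: move the last 3 characters to the front (rotate right by 3), then convert every letter to lowercase.
So "qUalitY" becomes "ityqual".
(Check on "SHiMmeRv": → "eRvSHiMm" → "ervshimm" ✓)

ityqual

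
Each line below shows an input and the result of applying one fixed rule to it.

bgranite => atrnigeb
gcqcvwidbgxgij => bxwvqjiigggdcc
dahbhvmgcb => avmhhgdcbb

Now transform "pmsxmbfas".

axsspmmfb

What's happening: sort the characters into reverse alphabetical order, then move the last character to the front.
Starting from "pmsxmbfas": after the first operation, "xsspmmfba"; after the second, "axsspmmfb".
(Check on "gcqcvwidbgxgij": → "xwvqjiigggdccb" → "bxwvqjiigggdcc" ✓)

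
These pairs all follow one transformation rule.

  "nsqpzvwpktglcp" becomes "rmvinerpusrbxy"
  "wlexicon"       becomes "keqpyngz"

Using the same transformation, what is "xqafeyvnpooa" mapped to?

Looking at the pairs, the operation is to shift every letter 2 places forward in the alphabet (wrapping around), then swap the front and back halves of the string.
Starting from "xqafeyvnpooa": after the first operation, "zschgaxprqqc"; after the second, "xprqqczschga".

xprqqczschga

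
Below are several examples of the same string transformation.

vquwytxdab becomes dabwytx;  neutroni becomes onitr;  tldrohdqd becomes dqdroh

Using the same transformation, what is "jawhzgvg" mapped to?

Rule — delete the first 3 characters, then move the last 3 characters to the front (rotate right by 3).
On "jawhzgvg": the first step gives "hzgvg", and the second then gives "gvghz".
(Check on "tldrohdqd": → "rohdqd" → "dqdroh" ✓)

gvghz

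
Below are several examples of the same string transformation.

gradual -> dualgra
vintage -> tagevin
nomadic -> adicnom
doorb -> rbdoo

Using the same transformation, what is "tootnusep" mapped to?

tnuseptoo

In each case the input is transformed by: move the first 3 characters to the end (rotate left by 3).
Doing the same to "tootnusep": "tnuseptoo".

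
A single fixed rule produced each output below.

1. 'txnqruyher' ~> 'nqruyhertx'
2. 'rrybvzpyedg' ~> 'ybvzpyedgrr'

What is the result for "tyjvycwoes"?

jvycwoesty

In each case the input is transformed by: move the first 2 characters to the end (rotate left by 2).
Doing the same to "tyjvycwoes": "jvycwoesty".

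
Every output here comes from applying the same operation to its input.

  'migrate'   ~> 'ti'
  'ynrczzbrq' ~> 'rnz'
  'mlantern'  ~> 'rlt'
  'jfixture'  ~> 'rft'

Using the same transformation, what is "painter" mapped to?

ea

What's happening: move the last 3 characters to the front (rotate right by 3), then keep one character in every 3, starting at position 2 (positions 2nd, 5th, 8th, ...).
For "painter", step one produces "terpain"; step two turns that into "ea".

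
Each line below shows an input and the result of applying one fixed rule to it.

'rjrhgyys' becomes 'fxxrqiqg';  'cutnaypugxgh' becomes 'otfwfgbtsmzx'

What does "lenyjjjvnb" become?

iiumakdmxi

What's happening: swap the front and back halves of the string, then shift every letter 1 place backward in the alphabet (wrapping around).
Applying both steps to "lenyjjjvnb": "jjvnblenyj", then "iiumakdmxi".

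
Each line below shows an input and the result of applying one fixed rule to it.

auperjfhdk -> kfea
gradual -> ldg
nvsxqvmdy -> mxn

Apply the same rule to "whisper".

rsw

Rule — keep one character in every 3, starting at position 1 (positions 1st, 4th, 7th, ...), then reverse the string.
On "whisper": the first step gives "wsr", and the second then gives "rsw".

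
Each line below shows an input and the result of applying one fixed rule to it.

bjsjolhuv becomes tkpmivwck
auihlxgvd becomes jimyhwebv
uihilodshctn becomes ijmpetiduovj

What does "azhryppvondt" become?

The rule is to move the first 2 characters to the end (rotate left by 2), then shift every letter 1 place forward in the alphabet (wrapping around).
Working it through for "azhryppvondt": intermediate "hryppvondtaz", final "iszqqwpoeuba".

iszqqwpoeuba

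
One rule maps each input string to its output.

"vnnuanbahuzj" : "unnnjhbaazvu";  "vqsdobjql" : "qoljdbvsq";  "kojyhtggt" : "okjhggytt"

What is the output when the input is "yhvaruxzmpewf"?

Looking at the pairs, the operation is to sort the characters into reverse alphabetical order, then move the first 3 characters to the end (rotate left by 3).
Doing the same to "yhvaruxzmpewf": "wvurpmhfeazyx".

wvurpmhfeazyx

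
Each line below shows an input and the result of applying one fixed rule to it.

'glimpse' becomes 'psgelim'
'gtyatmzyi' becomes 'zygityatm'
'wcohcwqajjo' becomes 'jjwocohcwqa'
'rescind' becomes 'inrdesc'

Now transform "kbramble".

blkebram

The pattern: swap the first and last characters, then move the last 3 characters to the front (rotate right by 3).
"kbramble" → "ebramblk" → "blkebram".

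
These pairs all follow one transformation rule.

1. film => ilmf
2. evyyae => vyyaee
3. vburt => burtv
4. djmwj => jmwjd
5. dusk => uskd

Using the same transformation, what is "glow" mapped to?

The pattern: move the first character to the end.
Doing the same to "glow": "lowg".

lowg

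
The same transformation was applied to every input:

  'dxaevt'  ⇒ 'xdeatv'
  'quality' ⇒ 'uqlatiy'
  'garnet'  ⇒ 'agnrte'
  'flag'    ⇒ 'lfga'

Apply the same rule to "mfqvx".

fmvqx

The pattern: swap each adjacent pair of characters (1↔2, 3↔4, ...).
Doing the same to "mfqvx": "fmvqx".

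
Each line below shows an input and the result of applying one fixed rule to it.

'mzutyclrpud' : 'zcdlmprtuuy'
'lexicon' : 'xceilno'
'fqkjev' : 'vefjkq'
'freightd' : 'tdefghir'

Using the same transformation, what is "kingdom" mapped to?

odgikmn

In each case the input is transformed by: sort the characters into alphabetical order, then move the last character to the front.
On "kingdom": the first step gives "dgikmno", and the second then gives "odgikmn".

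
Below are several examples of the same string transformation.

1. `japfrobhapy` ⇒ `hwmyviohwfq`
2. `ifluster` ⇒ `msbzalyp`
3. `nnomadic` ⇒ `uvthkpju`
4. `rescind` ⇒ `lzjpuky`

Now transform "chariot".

ohypvaj

Each output is the input with this applied: shift every letter 7 places forward in the alphabet (wrapping around), then move the first character to the end.
On "chariot": the first step gives "johypva", and the second then gives "ohypvaj".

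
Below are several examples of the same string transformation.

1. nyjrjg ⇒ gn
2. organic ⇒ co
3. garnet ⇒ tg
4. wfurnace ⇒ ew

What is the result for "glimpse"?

In each case the input is transformed by: move the last character to the front, then keep only the first 2 characters.
Working it through for "glimpse": intermediate "eglimps", final "eg".

eg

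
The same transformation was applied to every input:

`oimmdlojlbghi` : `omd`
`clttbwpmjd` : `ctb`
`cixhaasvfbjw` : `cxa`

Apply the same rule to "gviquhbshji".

giu

Each output is the input with this applied: keep every other character starting from the first (positions 1st, 3rd, 5th, ...), then keep only the first 3 characters.
On "gviquhbshji": the first step gives "giubhi", and the second then gives "giu".
(Check on "cixhaasvfbjw": → "cxasfj" → "cxa" ✓)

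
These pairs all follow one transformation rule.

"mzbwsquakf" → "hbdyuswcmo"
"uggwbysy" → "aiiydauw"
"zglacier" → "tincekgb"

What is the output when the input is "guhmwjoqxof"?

hwjoylqszqi

The rule is to swap the first and last characters, then shift every letter 2 places forward in the alphabet (wrapping around).
Applying both steps to "guhmwjoqxof": "fuhmwjoqxog", then "hwjoylqszqi".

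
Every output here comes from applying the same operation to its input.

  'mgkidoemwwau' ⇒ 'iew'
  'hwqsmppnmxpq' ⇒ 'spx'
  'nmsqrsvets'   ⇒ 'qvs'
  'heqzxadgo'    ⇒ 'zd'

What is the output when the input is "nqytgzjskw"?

tjw

In each case the input is transformed by: delete the first 2 characters, then keep one character in every 3, starting at position 2 (positions 2nd, 5th, 8th, ...).
Applying both steps to "nqytgzjskw": "ytgzjskw", then "tjw".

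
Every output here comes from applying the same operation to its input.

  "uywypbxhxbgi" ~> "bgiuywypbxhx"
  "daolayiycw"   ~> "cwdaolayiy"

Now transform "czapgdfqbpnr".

The pattern: move the first 3 characters to the end (rotate left by 3), then swap the front and back halves of the string.
Working it through for "czapgdfqbpnr": intermediate "pgdfqbpnrcza", final "pnrczapgdfqb".

pnrczapgdfqb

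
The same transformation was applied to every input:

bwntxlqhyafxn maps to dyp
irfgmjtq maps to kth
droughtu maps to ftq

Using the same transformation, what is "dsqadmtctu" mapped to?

fus

What's happening: shift every letter 2 places forward in the alphabet (wrapping around), then keep only the first 3 characters.
On "dsqadmtctu": the first step gives "fuscfovevw", and the second then gives "fus".
(Check on "droughtu": → "ftqwijvw" → "ftq" ✓)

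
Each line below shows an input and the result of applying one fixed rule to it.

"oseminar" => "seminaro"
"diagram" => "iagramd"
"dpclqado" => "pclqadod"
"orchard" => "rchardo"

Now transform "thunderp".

In each case the input is transformed by: move the first character to the end.
"thunderp" → "hunderpt".

hunderpt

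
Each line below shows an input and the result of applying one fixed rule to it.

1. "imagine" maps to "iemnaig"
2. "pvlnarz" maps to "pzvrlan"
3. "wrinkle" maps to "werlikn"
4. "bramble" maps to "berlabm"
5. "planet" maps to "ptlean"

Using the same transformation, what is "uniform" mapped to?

umnriof

What's happening: take characters alternately from the front and the back (1st, last, 2nd, 2nd-last, ...).
Applying that to "uniform" gives "umnriof".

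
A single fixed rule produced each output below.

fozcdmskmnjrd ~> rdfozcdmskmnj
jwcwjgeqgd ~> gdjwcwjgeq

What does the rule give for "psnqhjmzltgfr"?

frpsnqhjmzltg

Looking at the pairs, the operation is to move the last 2 characters to the front (rotate right by 2).
For "psnqhjmzltgfr" the result is "frpsnqhjmzltg".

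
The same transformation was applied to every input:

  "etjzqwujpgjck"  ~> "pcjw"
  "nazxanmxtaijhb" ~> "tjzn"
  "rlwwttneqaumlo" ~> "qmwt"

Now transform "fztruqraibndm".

idtq

Rule — keep one character in every 3, starting at position 3 (positions 3rd, 6th, 9th, ...), then move the first 2 characters to the end (rotate left by 2).
Doing the same to "fztruqraibndm": "idtq".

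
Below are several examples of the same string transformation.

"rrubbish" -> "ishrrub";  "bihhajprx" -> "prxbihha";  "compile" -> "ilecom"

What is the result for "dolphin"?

hindol

Each output is the input with this applied: move the last 3 characters to the front (rotate right by 3), then delete the last character.
"dolphin" → "hindolp" → "hindol".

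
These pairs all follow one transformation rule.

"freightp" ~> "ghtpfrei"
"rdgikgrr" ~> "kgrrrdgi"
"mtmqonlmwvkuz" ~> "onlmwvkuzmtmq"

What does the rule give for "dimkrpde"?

Looking at the pairs, the operation is to move the first 3 characters to the end (rotate left by 3), then move the first character to the end.
Starting from "dimkrpde": after the first operation, "krpdedim"; after the second, "rpdedimk".

rpdedimk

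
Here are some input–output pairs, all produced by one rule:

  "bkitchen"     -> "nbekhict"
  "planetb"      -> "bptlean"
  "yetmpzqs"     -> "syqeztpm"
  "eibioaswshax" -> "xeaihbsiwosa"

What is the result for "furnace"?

efcuarn

Each output is the input with this applied: reverse the string, then take characters alternately from the front and the back (1st, last, 2nd, 2nd-last, ...).
So "furnace" becomes "efcuarn".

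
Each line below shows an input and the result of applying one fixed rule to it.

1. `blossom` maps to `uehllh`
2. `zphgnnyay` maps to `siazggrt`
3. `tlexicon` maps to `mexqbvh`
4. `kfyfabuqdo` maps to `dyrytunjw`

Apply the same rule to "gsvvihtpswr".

The rule is to shift every letter 7 places backward in the alphabet (wrapping around), then delete the last character.
"gsvvihtpswr" → "zloobamilpk" → "zloobamilp".

zloobamilp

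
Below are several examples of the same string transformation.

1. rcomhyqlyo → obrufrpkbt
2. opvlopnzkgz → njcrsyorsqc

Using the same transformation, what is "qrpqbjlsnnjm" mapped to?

The transformation: shift every letter 3 places forward in the alphabet (wrapping around), then move the last 3 characters to the front (rotate right by 3).
Starting from "qrpqbjlsnnjm": after the first operation, "tustemovqqmp"; after the second, "qmptustemovq".
(Check on "rcomhyqlyo": → "ufrpkbtobr" → "obrufrpkbt" ✓)

qmptustemovq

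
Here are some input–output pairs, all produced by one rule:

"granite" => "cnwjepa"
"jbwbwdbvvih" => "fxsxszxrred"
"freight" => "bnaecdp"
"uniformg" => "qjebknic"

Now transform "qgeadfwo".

mcawzbsk

The transformation: shift every letter 4 places backward in the alphabet (wrapping around).
For "qgeadfwo" the result is "mcawzbsk".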